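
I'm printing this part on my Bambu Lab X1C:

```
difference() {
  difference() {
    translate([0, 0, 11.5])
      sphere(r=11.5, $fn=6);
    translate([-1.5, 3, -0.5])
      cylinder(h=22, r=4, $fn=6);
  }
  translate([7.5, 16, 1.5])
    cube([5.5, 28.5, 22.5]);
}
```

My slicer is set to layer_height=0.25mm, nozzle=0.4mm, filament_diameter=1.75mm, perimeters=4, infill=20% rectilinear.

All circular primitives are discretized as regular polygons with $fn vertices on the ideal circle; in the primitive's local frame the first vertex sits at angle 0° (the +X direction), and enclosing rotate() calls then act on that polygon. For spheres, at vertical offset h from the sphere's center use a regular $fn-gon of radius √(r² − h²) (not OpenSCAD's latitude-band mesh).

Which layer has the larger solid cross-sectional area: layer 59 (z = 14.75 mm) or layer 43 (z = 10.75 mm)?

layer 43 (z = 10.75 mm)

Layer 59 (z = 14.75): the r=11.5 sphere slices to a regular 6-gon of circumradius 11.031 (√(r²−h²) with h=3.25 from center) (area = (6/2)·11.031²·sin(360°/6) = 316.15 mm²); the r=4 cylinder at (-1.5, 3) gives a regular 6-gon of circumradius 4 (constant along its height) (area = (6/2)·4.000²·sin(360°/6) = 41.57 mm²); Subtracting the remaining from the first: starting from the r=11.5 sphere (316.15 mm²), the r=4 cylinder at (-1.5, 3) lies wholly inside it (removes its full 41.57 mm² and its 24.00 mm outline becomes a hole wall) — area = 274.58 mm²; the cube at (7.5, 16) is present — its section is the full 5.5×28.5 rectangle (area 156.75 mm²); After the difference (first − rest): starting from the result so far (274.58 mm²), the 5.5×28.5 cube at (7.5, 16) misses the remaining region (no effect) — area = 274.58 mm². So its area = 274.58 mm². Layer 43 (z = 10.75): the r=11.5 sphere contributes a regular 6-gon of circumradius √(11.5²−0.75²) = 11.476 (area = (6/2)·11.476²·sin(360°/6) = 342.13 mm²); the r=4 cylinder at (-1.5, 3) contributes a regular 6-gon of circumradius 4 (area = (6/2)·4.000²·sin(360°/6) = 41.57 mm²); After the difference (first − rest): starting from the r=11.5 sphere (342.13 mm²), the r=4 cylinder at (-1.5, 3) lies wholly inside it (removes its full 41.57 mm² and its 24.00 mm outline becomes a hole wall) — area = 300.56 mm²; the cube at (7.5, 16) is present — its section is the full 5.5×28.5 rectangle (area 156.75 mm²); Taking the first minus the rest: starting from the result so far (300.56 mm²), the 5.5×28.5 cube at (7.5, 16) misses the remaining region (no effect) — area = 300.56 mm². So its area = 300.56 mm². Layer 43 is larger (300.56 vs 274.58 mm²).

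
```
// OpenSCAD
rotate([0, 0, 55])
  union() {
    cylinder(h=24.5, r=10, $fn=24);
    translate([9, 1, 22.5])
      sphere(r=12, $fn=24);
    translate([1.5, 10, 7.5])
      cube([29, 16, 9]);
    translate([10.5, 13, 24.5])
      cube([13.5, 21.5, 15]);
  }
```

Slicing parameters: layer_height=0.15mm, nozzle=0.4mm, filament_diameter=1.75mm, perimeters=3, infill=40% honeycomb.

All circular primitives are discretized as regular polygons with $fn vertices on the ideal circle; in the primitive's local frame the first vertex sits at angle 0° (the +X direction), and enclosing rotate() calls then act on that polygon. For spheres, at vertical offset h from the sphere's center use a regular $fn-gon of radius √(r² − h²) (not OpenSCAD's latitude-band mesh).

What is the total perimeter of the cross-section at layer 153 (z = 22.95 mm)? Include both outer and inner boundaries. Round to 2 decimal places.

88.00 mm

At z = 22.95 mm: the r=10 cylinder gives a regular 24-gon of circumradius 10 (constant along its height) (perimeter = 2·24·10.000·sin(180°/24) = 62.65 mm); the r=12 sphere at (9, 1) contributes a regular 24-gon of circumradius √(12²−0.45²) = 11.992 (perimeter = 2·24·11.992·sin(180°/24) = 75.13 mm); the cube at (1.5, 10) is not intersected at this z (z outside [7.5, 16.5]); the cube at (10.5, 13) does not reach this height (z outside [24.5, 39.5]); Combining (union): the regions partially overlap (shared area 181.25 mm²), so the edge portions inside another operand are dropped and the merged outline is re-measured after clipping — boundary = 88.00 mm; (rotated 55° about Z; rotation is an isometry so areas/perimeters/island counts are preserved). Overall, the cross-section is a single solid region. Total boundary length (outer) = 88.00 mm.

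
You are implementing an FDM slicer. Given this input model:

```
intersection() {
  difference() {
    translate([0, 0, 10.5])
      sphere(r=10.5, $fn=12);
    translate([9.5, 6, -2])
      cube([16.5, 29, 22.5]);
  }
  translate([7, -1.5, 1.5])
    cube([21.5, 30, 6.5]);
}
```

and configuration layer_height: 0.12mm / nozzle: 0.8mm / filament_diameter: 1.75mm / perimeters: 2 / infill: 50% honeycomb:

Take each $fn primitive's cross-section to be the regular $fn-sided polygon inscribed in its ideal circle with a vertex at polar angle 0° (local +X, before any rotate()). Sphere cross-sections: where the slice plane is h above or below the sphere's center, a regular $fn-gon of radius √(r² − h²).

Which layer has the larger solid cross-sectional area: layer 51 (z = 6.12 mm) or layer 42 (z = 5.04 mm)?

Layer 51 (z = 6.12): the sphere: section is a regular 12-gon, circumradius = √(r²−h²) = √(10.5²−4.38²) = 9.543 (area = (12/2)·9.543²·sin(360°/12) = 273.20 mm²); the cube at (9.5, 6) (footprint 16.5×29) is included at this height (area 478.50 mm²); After the difference (first − rest): starting from the r=10.5 sphere (273.20 mm²), the 16.5×29 cube at (9.5, 6) misses the remaining region (no effect) — area = 273.20 mm²; the 21.5×30 cube at (7, -1.5) contributes its full rectangle (area 645.00 mm²); Keeping only the common overlap: the 21.5×30 cube at (7, -1.5) partially overlaps the result so far; clipping to the common part keeps 13.39 mm² — area = 13.39 mm². So its area = 13.39 mm². Layer 42 (z = 5.04): the r=10.5 sphere contributes a regular 12-gon of circumradius √(10.5²−5.46²) = 8.969 (area = (12/2)·8.969²·sin(360°/12) = 241.32 mm²); the cube at (9.5, 6) (footprint 16.5×29) is included at this height (area 478.50 mm²); After the difference (first − rest): starting from the r=10.5 sphere (241.32 mm²), the 16.5×29 cube at (9.5, 6) misses the remaining region (no effect) — area = 241.32 mm²; the 21.5×30 cube at (7, -1.5) contributes its full rectangle (area 645.00 mm²); After intersecting: the 21.5×30 cube at (7, -1.5) partially overlaps that combined region; clipping to the common part keeps 9.08 mm² — area = 9.08 mm². So its area = 9.08 mm². Layer 51 is larger (13.39 vs 9.08 mm²).

layer 51 (z = 6.12 mm)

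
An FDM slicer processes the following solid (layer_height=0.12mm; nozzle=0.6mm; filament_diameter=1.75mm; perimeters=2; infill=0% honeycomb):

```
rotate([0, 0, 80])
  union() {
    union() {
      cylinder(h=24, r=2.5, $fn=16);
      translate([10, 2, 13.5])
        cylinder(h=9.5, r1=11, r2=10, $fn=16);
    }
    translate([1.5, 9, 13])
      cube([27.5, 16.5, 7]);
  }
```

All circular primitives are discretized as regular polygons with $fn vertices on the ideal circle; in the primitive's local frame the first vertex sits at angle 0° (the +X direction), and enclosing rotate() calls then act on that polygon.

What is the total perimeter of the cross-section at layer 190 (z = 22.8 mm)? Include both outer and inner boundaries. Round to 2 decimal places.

66.58 mm

At z = 22.8 mm: the r=2.5 cylinder contributes a regular 16-gon of circumradius 2.5 (perimeter = 2·16·2.500·sin(180°/16) = 15.61 mm); the cone at (10, 2) contributes a regular 16-gon of circumradius 10.021 (interpolated between r1=11 and r2=10 at t=0.979) (perimeter = 2·16·10.021·sin(180°/16) = 62.56 mm); Merging all regions: the regions partially overlap (shared area 7.66 mm²), so the edge portions inside another operand are dropped and the merged outline is re-measured after clipping — boundary = 66.58 mm; the cube at (1.5, 9) does not reach this height (z outside [13, 20]); Taking the union: only that combined region is present, so the union is just that shape — boundary = 66.58 mm; (rotated 80° about Z; rotation is an isometry so areas/perimeters/island counts are preserved). Overall, the cross-section is a single solid region. Total boundary length (outer) = 66.58 mm.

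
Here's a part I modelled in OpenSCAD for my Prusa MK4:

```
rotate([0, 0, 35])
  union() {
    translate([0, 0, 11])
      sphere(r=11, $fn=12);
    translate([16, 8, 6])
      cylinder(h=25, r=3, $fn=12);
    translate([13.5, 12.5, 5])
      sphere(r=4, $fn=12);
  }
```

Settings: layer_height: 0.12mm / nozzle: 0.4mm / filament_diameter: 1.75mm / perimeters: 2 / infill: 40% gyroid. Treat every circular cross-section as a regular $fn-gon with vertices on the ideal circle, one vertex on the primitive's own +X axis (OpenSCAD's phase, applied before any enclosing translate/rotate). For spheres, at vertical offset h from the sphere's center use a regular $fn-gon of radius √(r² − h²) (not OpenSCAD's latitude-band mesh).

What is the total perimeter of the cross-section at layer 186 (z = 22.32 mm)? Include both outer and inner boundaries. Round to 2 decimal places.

At z = 22.32 mm: the sphere does not reach this height (|z−center|=11.320 > r=11); the r=3 cylinder at (16, 8) gives a regular 12-gon of circumradius 3 (constant along its height) (perimeter = 2·12·3.000·sin(180°/12) = 18.63 mm); the sphere at (13.5, 12.5) is not intersected at this z (|z−center|=17.320 > r=4); Merging all regions: only the r=3 cylinder at (16, 8) is present, so the union is just that shape — boundary = 18.63 mm; (rotated 35° about Z; rotation is an isometry so areas/perimeters/island counts are preserved). Overall, the cross-section is a single solid region. Total boundary length (outer) = 18.63 mm.

18.63 mm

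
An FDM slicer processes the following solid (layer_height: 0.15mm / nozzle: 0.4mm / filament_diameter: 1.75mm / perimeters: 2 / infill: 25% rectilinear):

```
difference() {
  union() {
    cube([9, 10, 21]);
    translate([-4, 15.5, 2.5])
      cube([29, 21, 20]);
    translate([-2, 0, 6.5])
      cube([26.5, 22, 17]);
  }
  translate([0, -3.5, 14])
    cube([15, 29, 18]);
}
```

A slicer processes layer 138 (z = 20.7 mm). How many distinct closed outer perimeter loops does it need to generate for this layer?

At z = 20.7 mm: the 9×10 cube contributes its full rectangle; the cube at (-4, 15.5) is present — its section is the full 29×21 rectangle; the cube at (-2, 0) is present — its section is the full 26.5×22 rectangle; Combining (union): the regions partially overlap (shared area 262.25 mm²), so overlapping operands fuse into one piece — 1 connected region; the cube at (0, -3.5) is present — its section is the full 15×29 rectangle; Taking the first minus the rest: starting from that combined region, the 15×29 cube at (0, -3.5) partially overlaps it — only the 382.50 mm² overlap (of its 435.00 mm²) is removed, clipping the outline — 1 connected region. The result has 1 disconnected region.

1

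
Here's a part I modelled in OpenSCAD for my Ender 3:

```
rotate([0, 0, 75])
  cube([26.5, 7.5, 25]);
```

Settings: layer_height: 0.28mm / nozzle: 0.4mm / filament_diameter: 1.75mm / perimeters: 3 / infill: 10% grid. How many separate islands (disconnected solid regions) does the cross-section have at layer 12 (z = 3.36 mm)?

At z = 3.36 mm: the 26.5×7.5 cube contributes its full rectangle; (whole slice rotated 75° about Z — lengths, areas and connectivity unchanged). Overall, the cross-section is a single solid region. Island count = 1.

1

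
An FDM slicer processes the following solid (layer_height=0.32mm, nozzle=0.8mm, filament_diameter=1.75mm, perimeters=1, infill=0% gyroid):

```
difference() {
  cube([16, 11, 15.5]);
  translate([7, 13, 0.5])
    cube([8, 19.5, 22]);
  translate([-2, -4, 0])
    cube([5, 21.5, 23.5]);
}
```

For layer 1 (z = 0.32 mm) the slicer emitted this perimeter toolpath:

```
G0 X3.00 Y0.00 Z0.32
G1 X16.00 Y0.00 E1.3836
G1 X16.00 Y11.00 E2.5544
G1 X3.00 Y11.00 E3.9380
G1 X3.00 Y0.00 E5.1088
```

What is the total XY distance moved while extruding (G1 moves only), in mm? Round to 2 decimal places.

48.00 mm

Sum the Euclidean lengths of each G1 segment: total = 48.00 mm.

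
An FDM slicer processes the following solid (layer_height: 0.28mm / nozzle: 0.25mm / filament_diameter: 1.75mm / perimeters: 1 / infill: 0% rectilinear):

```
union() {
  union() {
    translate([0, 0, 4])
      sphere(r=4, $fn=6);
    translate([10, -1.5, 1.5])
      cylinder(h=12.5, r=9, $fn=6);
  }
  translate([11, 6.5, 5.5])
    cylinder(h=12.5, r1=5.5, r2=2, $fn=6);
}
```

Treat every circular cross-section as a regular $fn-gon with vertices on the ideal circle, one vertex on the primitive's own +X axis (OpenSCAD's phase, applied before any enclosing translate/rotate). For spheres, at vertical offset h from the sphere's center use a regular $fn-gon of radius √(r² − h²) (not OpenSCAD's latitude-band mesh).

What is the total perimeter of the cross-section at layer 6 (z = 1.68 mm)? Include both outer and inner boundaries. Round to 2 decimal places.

At z = 1.68 mm: the r=4 sphere slices to a regular 6-gon of circumradius 3.258 (√(r²−h²) with h=2.32 from center) (perimeter = 2·6·3.258·sin(180°/6) = 19.55 mm); the r=9 cylinder at (10, -1.5) gives a regular 6-gon of circumradius 9 (constant along its height) (perimeter = 2·6·9.000·sin(180°/6) = 54.00 mm); Taking the union: the regions partially overlap (shared area 3.77 mm²), so the edge portions inside another operand are dropped and the merged outline is re-measured after clipping — boundary = 64.52 mm; the cone at (11, 6.5) is not intersected at this z (z outside [5.5, 18]); Taking the union: only the result so far is present, so the union is just that shape — boundary = 64.52 mm. Overall, the cross-section is a single solid region. Total boundary length (outer) = 64.52 mm.

64.52 mm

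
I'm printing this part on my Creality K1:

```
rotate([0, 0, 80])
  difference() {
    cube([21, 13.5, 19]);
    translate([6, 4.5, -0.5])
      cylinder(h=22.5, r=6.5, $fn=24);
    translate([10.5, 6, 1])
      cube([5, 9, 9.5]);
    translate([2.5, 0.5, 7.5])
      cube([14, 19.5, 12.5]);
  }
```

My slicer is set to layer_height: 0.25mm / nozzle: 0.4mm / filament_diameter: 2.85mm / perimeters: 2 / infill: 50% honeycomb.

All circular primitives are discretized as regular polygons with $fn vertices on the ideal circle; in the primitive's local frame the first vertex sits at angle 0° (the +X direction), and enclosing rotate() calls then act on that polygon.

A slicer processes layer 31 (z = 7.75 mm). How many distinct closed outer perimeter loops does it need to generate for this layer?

At z = 7.75 mm: the 21×13.5 cube contributes its full rectangle; the r=6.5 cylinder at (6, 4.5) contributes a regular 24-gon of circumradius 6.5; the cube at (10.5, 6) is present — its section is the full 5×9 rectangle; the cube at (2.5, 0.5) is present — its section is the full 14×19.5 rectangle; Subtracting the remaining from the first: starting from the 21×13.5 cube, the r=6.5 cylinder at (6, 4.5) partially overlaps it — only the 117.15 mm² overlap (of its 131.22 mm²) is removed, clipping the outline; the 5×9 cube at (10.5, 6) partially overlaps it — only the 34.07 mm² overlap (of its 45.00 mm²) is removed, clipping the outline; the 14×19.5 cube at (2.5, 0.5) partially overlaps it — only the 55.57 mm² overlap (of its 273.00 mm²) is removed, clipping the outline — 3 connected regions; (rotated 80° about Z; rotation is an isometry so areas/perimeters/island counts are preserved). The result has 3 disconnected regions.

3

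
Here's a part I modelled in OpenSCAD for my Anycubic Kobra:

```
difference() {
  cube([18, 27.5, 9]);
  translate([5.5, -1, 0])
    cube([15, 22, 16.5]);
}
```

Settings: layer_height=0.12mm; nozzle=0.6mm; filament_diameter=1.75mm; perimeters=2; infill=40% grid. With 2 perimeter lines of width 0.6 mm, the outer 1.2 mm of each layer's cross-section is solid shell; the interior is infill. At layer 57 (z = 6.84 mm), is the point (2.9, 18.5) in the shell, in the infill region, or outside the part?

infill

At z = 6.84 mm: the cube (footprint 18×27.5) is included at this height; the 15×22 cube at (5.5, -1) contributes its full rectangle; After the difference (first − rest): starting from the 18×27.5 cube, the 15×22 cube at (5.5, -1) partially overlaps it — only the 262.50 mm² overlap (of its 330.00 mm²) is removed, clipping the outline — 1 connected region. Overall, the cross-section is a single solid region. The nearest boundary edge runs (5.50, 21.00)→(5.50, 0.00); distance from the point to it = 2.60 mm. The point is inside the cross-section and 2.60 mm from the nearest boundary — more than the 1.2 mm shell width (2 × 0.6), so it's in the infill interior.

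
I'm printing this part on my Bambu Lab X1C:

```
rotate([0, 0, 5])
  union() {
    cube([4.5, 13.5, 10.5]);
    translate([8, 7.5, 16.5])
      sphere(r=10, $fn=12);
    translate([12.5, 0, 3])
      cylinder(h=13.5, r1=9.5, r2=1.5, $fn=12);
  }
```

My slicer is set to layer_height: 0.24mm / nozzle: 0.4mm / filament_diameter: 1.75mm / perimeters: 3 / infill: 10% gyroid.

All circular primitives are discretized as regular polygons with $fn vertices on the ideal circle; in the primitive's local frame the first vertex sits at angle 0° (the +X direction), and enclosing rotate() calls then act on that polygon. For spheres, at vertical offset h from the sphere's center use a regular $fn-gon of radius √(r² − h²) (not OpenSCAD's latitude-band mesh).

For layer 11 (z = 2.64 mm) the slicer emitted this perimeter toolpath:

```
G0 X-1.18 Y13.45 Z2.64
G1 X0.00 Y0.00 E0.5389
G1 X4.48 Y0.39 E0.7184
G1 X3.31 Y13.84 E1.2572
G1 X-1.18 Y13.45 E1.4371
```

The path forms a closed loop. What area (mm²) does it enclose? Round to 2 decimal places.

60.78 mm²

Apply the shoelace formula to the sequence of (X, Y) vertices; enclosed area = 60.78 mm².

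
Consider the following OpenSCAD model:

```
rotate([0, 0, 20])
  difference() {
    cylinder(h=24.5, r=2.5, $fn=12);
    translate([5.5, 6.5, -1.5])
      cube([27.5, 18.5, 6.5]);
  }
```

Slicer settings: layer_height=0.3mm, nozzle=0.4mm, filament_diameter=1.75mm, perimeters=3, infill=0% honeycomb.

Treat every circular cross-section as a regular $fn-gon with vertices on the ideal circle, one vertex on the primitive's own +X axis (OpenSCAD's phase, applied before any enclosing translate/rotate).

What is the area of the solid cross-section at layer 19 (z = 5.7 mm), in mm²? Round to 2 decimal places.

18.75 mm²

At z = 5.7 mm: the r=2.5 cylinder contributes a regular 12-gon of circumradius 2.5 (area = (12/2)·2.500²·sin(360°/12) = 18.75 mm²); the cube at (5.5, 6.5) is absent (z outside [-1.5, 5]); Taking the first minus the rest: none of the subtracted shapes is present at this height, so the r=2.5 cylinder is unchanged — area = 18.75 mm²; (rotated 20° about Z; rotation is an isometry so areas/perimeters/island counts are preserved). Overall, the cross-section is a single solid region. Net area = 18.75 mm².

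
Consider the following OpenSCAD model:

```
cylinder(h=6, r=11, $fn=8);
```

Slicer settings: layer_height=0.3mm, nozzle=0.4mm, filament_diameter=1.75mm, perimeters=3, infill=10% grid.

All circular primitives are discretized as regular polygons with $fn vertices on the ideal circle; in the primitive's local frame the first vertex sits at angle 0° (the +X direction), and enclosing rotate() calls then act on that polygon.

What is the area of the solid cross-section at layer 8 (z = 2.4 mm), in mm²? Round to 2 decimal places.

342.24 mm²

At z = 2.4 mm: the r=11 cylinder contributes a regular 8-gon of circumradius 11 (area = (8/2)·11.000²·sin(360°/8) = 342.24 mm²). Overall, the cross-section is a single solid region. Net area = 342.24 mm².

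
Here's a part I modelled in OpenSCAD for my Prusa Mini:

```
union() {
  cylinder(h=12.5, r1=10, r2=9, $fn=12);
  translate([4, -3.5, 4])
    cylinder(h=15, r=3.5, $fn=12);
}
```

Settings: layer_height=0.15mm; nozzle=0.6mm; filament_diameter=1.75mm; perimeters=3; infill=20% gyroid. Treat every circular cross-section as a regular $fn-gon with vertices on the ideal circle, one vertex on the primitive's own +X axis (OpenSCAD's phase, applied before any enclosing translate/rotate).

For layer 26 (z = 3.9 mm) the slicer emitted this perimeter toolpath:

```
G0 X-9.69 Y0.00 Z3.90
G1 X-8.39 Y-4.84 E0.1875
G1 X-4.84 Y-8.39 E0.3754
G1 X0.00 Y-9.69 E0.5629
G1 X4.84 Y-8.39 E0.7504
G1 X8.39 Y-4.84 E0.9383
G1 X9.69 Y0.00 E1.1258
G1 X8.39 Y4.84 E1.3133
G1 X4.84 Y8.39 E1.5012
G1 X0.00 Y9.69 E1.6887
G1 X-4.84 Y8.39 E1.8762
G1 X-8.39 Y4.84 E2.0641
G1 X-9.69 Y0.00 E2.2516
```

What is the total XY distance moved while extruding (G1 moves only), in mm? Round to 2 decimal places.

60.17 mm

Sum the Euclidean lengths of each G1 segment: total = 60.17 mm.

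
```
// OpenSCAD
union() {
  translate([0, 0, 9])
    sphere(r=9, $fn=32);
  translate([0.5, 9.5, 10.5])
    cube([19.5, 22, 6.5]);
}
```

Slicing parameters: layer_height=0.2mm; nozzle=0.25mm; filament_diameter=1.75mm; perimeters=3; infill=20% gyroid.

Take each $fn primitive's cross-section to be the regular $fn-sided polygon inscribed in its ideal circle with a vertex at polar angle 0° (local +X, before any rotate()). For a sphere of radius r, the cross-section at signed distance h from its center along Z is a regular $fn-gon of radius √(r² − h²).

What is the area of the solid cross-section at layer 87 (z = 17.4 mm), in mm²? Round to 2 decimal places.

32.59 mm²

At z = 17.4 mm: the sphere: section is a regular 32-gon, circumradius = √(r²−h²) = √(9²−8.4²) = 3.231 (area = (32/2)·3.231²·sin(360°/32) = 32.59 mm²); the cube at (0.5, 9.5) is absent (z outside [10.5, 17]); Combining (union): only the r=9 sphere is present, so the union is just that shape — area = 32.59 mm². Overall, the cross-section is a single solid region. Net area = 32.59 mm².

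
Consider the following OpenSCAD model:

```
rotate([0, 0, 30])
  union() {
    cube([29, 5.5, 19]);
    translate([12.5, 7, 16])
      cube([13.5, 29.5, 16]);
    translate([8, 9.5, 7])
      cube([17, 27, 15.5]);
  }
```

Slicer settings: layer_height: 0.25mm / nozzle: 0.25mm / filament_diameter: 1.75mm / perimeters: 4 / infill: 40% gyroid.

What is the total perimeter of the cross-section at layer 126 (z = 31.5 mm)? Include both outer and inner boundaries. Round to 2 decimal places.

86.00 mm

At z = 31.5 mm: the cube is not intersected at this z (z outside [0, 19]); the 13.5×29.5 cube at (12.5, 7) contributes its full rectangle (perimeter 86.00 mm); the cube at (8, 9.5) is absent (z outside [7, 22.5]); Taking the union: only the 13.5×29.5 cube at (12.5, 7) is present, so the union is just that shape — boundary = 86.00 mm; (whole slice rotated 30° about Z — lengths, areas and connectivity unchanged). Overall, the cross-section is a single solid region. Total boundary length (outer) = 86.00 mm.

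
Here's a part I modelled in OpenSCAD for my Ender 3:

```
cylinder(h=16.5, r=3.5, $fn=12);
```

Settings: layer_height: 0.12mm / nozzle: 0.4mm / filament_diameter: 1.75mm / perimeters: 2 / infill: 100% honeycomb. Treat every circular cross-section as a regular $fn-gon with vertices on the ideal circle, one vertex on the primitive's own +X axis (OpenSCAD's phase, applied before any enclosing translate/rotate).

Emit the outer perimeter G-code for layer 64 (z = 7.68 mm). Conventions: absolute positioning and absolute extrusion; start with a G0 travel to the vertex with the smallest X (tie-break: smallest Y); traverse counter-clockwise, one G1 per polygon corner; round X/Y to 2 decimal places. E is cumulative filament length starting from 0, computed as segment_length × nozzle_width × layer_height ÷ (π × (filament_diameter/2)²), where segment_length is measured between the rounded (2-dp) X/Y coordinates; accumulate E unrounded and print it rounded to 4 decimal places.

At z = 7.68 mm: the r=3.5 cylinder contributes a regular 12-gon of circumradius 3.5. The outline is a single polygon with 12 vertices. Extrusion per mm of travel: 0.4 × 0.12 / (π × 0.875²) = 0.019956. Accumulating E over each segment gives final E = 0.4338.

G0 X-3.50 Y0.00 Z7.68
G1 X-3.03 Y-1.75 E0.0362
G1 X-1.75 Y-3.03 E0.0723
G1 X0.00 Y-3.50 E0.1084
G1 X1.75 Y-3.03 E0.1446
G1 X3.03 Y-1.75 E0.1807
G1 X3.50 Y0.00 E0.2169
G1 X3.03 Y1.75 E0.2531
G1 X1.75 Y3.03 E0.2892
G1 X0.00 Y3.50 E0.3253
G1 X-1.75 Y3.03 E0.3615
G1 X-3.03 Y1.75 E0.3976
G1 X-3.50 Y0.00 E0.4338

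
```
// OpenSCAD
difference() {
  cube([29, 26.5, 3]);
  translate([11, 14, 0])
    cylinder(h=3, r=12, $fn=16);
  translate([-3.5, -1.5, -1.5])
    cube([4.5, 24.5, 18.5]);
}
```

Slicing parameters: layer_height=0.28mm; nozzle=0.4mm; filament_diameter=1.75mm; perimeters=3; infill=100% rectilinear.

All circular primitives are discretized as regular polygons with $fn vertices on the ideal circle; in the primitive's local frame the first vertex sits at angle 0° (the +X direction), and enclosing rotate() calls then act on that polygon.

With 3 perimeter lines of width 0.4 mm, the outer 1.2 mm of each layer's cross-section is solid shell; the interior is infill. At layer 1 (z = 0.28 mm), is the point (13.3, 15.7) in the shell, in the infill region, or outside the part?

At z = 0.28 mm: the cube (footprint 29×26.5) is included at this height; the r=12 cylinder at (11, 14) gives a regular 16-gon of circumradius 12 (constant along its height); the cube at (-3.5, -1.5) (footprint 4.5×24.5) is included at this height; Subtracting the remaining from the first: starting from the 29×26.5 cube, the r=12 cylinder at (11, 14) partially overlaps it — only the 435.85 mm² overlap (of its 440.85 mm²) is removed, clipping the outline; the 4.5×24.5 cube at (-3.5, -1.5) partially overlaps it — only the 12.06 mm² overlap (of its 110.25 mm²) is removed, clipping the outline — 1 connected region. Overall, the cross-section is a single solid region. The nearest boundary edge runs (22.09, 18.59)→(19.49, 22.49); distance from the point to it = 8.91 mm. The point is not inside any of the regions above, so it lies outside the cross-section (8.91 mm from the nearest boundary).

outside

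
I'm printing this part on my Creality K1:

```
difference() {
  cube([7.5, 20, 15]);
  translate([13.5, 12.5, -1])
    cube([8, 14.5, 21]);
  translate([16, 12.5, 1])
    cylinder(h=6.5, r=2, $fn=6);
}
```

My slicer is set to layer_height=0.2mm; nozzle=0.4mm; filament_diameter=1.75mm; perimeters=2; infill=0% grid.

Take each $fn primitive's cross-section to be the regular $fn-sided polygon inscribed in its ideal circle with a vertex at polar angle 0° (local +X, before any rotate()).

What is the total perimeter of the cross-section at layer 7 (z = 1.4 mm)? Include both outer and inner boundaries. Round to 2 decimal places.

At z = 1.4 mm: the 7.5×20 cube contributes its full rectangle (perimeter 55.00 mm); the cube at (13.5, 12.5) (footprint 8×14.5) is included at this height (perimeter 45.00 mm); the r=2 cylinder at (16, 12.5) contributes a regular 6-gon of circumradius 2 (perimeter = 2·6·2.000·sin(180°/6) = 12.00 mm); Subtracting the remaining from the first: starting from the 7.5×20 cube, the 8×14.5 cube at (13.5, 12.5) misses the remaining region (no effect); the r=2 cylinder at (16, 12.5) misses the remaining region (no effect) — boundary = 55.00 mm. Overall, the cross-section is a single solid region. Total boundary length (outer) = 55.00 mm.

55.00 mm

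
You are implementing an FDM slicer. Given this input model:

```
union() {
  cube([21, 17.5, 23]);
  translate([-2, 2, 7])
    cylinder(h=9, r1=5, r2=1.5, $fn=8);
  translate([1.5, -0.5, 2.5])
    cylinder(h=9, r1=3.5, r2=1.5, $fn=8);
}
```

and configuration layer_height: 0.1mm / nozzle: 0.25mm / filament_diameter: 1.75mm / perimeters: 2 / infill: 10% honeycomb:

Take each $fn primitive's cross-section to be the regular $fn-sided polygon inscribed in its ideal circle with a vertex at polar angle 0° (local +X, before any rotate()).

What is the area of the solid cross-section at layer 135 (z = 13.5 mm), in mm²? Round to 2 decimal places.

At z = 13.5 mm: the cube is present — its section is the full 21×17.5 rectangle (area 367.50 mm²); the cone at (-2, 2) contributes a regular 8-gon of circumradius 2.472 (interpolated between r1=5 and r2=1.5 at t=0.722) (area = (8/2)·2.472²·sin(360°/8) = 17.29 mm²); the cone at (1.5, -0.5) does not reach this height (z outside [2.5, 11.5]); Merging all regions: the regions partially overlap — summed areas 384.79 mm² minus the doubly-counted overlap 0.54 mm² gives 384.25 mm² — area = 384.25 mm². Overall, the cross-section is a single solid region. Net area = 384.25 mm².

384.25 mm²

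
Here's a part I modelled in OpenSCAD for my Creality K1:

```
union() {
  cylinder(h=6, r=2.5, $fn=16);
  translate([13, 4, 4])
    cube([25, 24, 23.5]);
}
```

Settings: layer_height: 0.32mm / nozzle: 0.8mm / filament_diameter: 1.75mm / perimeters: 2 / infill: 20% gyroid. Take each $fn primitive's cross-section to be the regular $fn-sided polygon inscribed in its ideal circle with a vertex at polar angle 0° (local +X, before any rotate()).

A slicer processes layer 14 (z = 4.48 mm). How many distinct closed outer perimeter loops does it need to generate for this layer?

2

At z = 4.48 mm: the r=2.5 cylinder gives a regular 16-gon of circumradius 2.5 (constant along its height); the 25×24 cube at (13, 4) contributes its full rectangle; Combining (union): the 2 present regions are separate (no shared area or edge), so areas and boundary lengths simply add and each stays a separate island — 2 connected regions. The result has 2 disconnected regions.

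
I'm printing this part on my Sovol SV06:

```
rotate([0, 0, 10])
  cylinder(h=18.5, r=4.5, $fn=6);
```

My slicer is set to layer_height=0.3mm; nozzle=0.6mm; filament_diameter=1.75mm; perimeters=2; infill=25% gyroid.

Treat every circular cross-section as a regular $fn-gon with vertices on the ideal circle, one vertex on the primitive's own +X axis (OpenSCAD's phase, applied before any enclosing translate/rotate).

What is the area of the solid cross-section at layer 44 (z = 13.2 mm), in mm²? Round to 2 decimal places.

52.61 mm²

At z = 13.2 mm: the r=4.5 cylinder gives a regular 6-gon of circumradius 4.5 (constant along its height) (area = (6/2)·4.500²·sin(360°/6) = 52.61 mm²); (rotated 10° about Z; rotation is an isometry so areas/perimeters/island counts are preserved). Overall, the cross-section is a single solid region. Net area = 52.61 mm².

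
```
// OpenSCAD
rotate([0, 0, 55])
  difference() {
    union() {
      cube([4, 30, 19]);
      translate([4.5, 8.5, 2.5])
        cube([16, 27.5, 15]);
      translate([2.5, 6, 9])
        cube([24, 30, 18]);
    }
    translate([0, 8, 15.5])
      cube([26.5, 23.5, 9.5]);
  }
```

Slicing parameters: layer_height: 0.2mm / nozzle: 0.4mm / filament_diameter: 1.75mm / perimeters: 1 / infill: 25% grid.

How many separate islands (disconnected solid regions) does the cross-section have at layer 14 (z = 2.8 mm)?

At z = 2.8 mm: the 4×30 cube contributes its full rectangle; the cube at (4.5, 8.5) is present — its section is the full 16×27.5 rectangle; the cube at (2.5, 6) is absent (z outside [9, 27]); Combining (union): the 2 present regions are separate (no shared area or edge), so areas and boundary lengths simply add and each stays a separate island — 2 connected regions; the cube at (0, 8) does not reach this height (z outside [15.5, 25]); After the difference (first − rest): none of the subtracted shapes is present at this height, so that combined region is unchanged — 2 connected regions; (whole slice rotated 55° about Z — lengths, areas and connectivity unchanged). Overall, the cross-section has 2 separate islands. Island count = 2.

2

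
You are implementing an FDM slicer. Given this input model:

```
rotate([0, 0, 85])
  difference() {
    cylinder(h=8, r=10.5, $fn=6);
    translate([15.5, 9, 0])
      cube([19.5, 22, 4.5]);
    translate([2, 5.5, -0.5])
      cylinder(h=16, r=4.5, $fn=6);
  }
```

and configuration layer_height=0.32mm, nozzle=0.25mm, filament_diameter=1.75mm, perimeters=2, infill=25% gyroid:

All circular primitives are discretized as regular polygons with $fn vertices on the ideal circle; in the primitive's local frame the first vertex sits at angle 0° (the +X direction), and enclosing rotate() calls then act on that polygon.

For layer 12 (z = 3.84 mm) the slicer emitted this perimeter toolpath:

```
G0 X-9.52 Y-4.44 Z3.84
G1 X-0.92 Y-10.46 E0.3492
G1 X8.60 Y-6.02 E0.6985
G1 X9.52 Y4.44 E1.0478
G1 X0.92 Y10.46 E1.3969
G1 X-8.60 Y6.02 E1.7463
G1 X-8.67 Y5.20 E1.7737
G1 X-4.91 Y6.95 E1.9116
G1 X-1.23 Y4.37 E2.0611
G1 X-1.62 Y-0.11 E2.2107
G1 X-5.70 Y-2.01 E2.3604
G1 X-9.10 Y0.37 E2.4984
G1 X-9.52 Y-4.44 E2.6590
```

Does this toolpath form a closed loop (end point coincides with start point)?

Start point (G0): (-9.52, -4.44). End point (last G1): the path returns to the start — closed.

yes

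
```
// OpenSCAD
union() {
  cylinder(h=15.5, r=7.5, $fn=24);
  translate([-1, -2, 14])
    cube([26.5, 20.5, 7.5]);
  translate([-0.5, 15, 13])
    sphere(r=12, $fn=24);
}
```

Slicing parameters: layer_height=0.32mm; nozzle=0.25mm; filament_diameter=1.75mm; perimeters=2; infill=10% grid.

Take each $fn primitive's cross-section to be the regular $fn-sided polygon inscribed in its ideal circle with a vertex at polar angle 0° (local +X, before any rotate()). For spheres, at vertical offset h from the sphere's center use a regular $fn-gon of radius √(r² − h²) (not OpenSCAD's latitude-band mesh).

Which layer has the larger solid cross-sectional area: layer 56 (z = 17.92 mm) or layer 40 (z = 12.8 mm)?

layer 56 (z = 17.92 mm)

Layer 56 (z = 17.92): the cylinder is absent (z outside [0, 15.5]); the cube at (-1, -2) (footprint 26.5×20.5) is included at this height (area 543.25 mm²); the r=12 sphere at (-0.5, 15) slices to a regular 24-gon of circumradius 10.945 (√(r²−h²) with h=4.92 from center) (area = (24/2)·10.945²·sin(360°/24) = 372.06 mm²); Taking the union: the regions partially overlap — summed areas 915.31 mm² minus the doubly-counted overlap 137.66 mm² gives 777.65 mm² — area = 777.65 mm². So its area = 777.65 mm². Layer 40 (z = 12.8): the cylinder: section is a regular 24-gon, circumradius r=7.5 (area = (24/2)·7.500²·sin(360°/24) = 174.70 mm²); the cube at (-1, -2) is not intersected at this z (z outside [14, 21.5]); the sphere at (-0.5, 15): section is a regular 24-gon, circumradius = √(r²−h²) = √(12²−0.2²) = 11.998 (area = (24/2)·11.998²·sin(360°/24) = 447.12 mm²); Taking the union: the regions partially overlap — summed areas 621.82 mm² minus the doubly-counted overlap 35.37 mm² gives 586.45 mm² — area = 586.45 mm². So its area = 586.45 mm². Layer 56 is larger (777.65 vs 586.45 mm²).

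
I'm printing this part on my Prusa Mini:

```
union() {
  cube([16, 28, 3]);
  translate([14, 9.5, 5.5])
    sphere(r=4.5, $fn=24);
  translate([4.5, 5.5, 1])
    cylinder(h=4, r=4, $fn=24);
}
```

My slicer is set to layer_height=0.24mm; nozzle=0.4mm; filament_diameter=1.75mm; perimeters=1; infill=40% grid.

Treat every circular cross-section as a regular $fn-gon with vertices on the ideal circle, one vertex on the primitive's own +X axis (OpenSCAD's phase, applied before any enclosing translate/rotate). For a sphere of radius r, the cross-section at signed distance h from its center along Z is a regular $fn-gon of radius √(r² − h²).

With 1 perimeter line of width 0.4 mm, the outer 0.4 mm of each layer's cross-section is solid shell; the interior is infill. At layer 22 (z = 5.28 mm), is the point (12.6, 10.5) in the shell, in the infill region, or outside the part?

infill

At z = 5.28 mm: the cube is absent (z outside [0, 3]); the r=4.5 sphere at (14, 9.5) contributes a regular 24-gon of circumradius √(4.5²−0.22²) = 4.495; the cylinder at (4.5, 5.5) is absent (z outside [1, 5]); Merging all regions: only the r=4.5 sphere at (14, 9.5) is present, so the union is just that shape — 1 connected region. Overall, the cross-section is a single solid region. The nearest boundary edge runs (10.82, 12.68)→(10.11, 11.75); distance from the point to it = 2.74 mm. The point is inside the cross-section and 2.74 mm from the nearest boundary — more than the 0.4 mm shell width (1 × 0.4), so it's in the infill interior.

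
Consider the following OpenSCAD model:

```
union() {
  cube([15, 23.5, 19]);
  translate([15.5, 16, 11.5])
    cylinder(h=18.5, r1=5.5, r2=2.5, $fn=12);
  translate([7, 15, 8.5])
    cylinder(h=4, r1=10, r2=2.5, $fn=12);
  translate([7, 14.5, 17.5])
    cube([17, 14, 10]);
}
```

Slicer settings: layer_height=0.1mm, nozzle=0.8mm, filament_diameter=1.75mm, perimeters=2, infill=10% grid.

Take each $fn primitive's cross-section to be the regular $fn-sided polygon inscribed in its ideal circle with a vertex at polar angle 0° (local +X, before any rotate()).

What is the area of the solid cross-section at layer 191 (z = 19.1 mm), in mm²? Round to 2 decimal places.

At z = 19.1 mm: the cube does not reach this height (z outside [0, 19]); the cone at (15.5, 16): at t=0.411 of its height the radius interpolates to r₁+(r₂−r₁)t = 4.268, giving a regular 12-gon of that circumradius (area = (12/2)·4.268²·sin(360°/12) = 54.64 mm²); the cone at (7, 15) is not intersected at this z (z outside [8.5, 12.5]); the cube at (7, 14.5) (footprint 17×14) is included at this height (area 238.00 mm²); Taking the union: the regions partially overlap — summed areas 292.64 mm² minus the doubly-counted overlap 39.52 mm² gives 253.12 mm² — area = 253.12 mm². Overall, the cross-section is a single solid region. Net area = 253.12 mm².

253.12 mm²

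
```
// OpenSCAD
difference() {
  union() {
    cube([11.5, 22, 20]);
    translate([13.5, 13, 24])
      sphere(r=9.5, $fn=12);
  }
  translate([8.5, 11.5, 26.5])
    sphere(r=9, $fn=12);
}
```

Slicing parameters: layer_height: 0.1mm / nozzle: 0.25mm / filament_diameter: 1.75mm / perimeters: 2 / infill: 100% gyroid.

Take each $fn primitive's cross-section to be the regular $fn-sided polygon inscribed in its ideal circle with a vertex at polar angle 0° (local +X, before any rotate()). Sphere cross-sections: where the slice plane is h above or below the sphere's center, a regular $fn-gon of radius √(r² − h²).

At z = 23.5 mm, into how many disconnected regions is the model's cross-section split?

At z = 23.5 mm: the cube does not reach this height (z outside [0, 20]); the r=9.5 sphere at (13.5, 13) contributes a regular 12-gon of circumradius √(9.5²−0.5²) = 9.487; Taking the union: only the r=9.5 sphere at (13.5, 13) is present, so the union is just that shape — 1 connected region; the r=9 sphere at (8.5, 11.5) slices to a regular 12-gon of circumradius 8.485 (√(r²−h²) with h=3 from center); Subtracting the remaining from the first: starting from the result so far, the r=9 sphere at (8.5, 11.5) partially overlaps it — only the 151.05 mm² overlap (of its 216.00 mm²) is removed, clipping the outline — 1 connected region. The result has 1 disconnected region.

1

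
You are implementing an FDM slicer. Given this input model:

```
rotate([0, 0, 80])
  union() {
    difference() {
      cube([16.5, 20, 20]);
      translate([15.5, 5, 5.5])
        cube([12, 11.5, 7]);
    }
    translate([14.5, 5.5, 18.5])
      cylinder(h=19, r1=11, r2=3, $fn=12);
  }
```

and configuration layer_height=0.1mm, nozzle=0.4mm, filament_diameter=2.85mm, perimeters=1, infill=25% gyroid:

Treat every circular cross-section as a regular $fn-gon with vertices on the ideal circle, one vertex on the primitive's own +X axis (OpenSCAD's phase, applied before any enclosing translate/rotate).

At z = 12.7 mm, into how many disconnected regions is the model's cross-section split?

1

At z = 12.7 mm: the cube (footprint 16.5×20) is included at this height; the cube at (15.5, 5) does not reach this height (z outside [5.5, 12.5]); After the difference (first − rest): none of the subtracted shapes is present at this height, so the 16.5×20 cube is unchanged — 1 connected region; the cone at (14.5, 5.5) is not intersected at this z (z outside [18.5, 37.5]); Combining (union): only the result so far is present, so the union is just that shape — 1 connected region; (whole slice rotated 80° about Z — lengths, areas and connectivity unchanged). The result has 1 disconnected region.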